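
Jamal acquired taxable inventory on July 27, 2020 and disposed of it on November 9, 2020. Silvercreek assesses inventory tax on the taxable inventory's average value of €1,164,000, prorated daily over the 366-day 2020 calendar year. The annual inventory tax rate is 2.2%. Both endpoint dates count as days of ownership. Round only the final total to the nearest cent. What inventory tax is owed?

€7,416.52

Days held (July 27 – November 9, 2020): 106 out of 366
Tax = €1,164,000 × 2.2% × 106/366 = €7,416.5246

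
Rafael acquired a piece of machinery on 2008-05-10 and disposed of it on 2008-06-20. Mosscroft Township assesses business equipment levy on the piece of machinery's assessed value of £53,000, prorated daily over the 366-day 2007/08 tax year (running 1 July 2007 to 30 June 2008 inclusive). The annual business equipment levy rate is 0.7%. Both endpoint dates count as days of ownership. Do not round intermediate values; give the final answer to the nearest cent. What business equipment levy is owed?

£42.57

Days held (2008-05-10 to 2008-06-20): 42 out of 366
Tax = £53,000 × 0.7% × 42/366 = £42.5738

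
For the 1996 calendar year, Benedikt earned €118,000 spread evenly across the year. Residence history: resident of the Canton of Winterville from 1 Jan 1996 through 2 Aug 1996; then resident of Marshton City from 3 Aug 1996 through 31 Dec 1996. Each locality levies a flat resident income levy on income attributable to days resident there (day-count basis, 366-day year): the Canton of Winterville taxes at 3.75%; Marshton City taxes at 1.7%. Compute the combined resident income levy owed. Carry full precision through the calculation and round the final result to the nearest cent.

€3,427.00

The Canton of Winterville, 1 Jan – 2 Aug 1996: 215 days → €118,000 × 3.75% × 215/366 = €2,599.3852
Marshton City, 3 Aug – 31 Dec 1996: 151 days → €118,000 × 1.7% × 151/366 = €827.6120
Total = €3,426.9973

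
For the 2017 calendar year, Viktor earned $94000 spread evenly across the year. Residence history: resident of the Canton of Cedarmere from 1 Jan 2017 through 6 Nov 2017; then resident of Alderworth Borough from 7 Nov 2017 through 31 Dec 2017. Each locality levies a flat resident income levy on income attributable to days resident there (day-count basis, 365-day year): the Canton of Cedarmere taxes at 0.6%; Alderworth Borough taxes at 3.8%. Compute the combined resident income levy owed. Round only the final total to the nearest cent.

$1017.26

The Canton of Cedarmere, 1 Jan – 6 Nov 2017: 310 days → $94000 × 0.6% × 310/365 = $479.0137
Alderworth Borough, 7 Nov – 31 Dec 2017: 55 days → $94000 × 3.8% × 55/365 = $538.2466
Total = $1017.2603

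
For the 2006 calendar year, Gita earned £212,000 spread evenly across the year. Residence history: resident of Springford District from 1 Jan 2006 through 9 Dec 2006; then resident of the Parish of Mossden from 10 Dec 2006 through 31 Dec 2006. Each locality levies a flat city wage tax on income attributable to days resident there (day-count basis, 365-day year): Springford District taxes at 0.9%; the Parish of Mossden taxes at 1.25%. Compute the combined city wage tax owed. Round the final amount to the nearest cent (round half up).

Springford District, 1 Jan – 9 Dec 2006: 343 days → £212,000 × 0.9% × 343/365 = £1,792.9973
The Parish of Mossden, 10 Dec – 31 Dec 2006: 22 days → £212,000 × 1.25% × 22/365 = £159.7260
Total = £1,952.7233

£1,952.72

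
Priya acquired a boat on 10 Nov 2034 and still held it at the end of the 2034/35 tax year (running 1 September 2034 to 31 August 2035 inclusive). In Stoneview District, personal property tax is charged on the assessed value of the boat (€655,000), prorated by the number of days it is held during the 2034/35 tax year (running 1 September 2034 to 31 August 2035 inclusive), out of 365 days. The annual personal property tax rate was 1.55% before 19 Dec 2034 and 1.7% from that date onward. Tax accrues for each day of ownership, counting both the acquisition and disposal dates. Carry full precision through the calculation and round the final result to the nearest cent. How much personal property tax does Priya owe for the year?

€8,894.54

10 Nov – 18 Dec 2034: 39 days at 1.55% → €655,000 × 1.55% × 39/365 = €1,084.7877
19 Dec 2034 – 31 Aug 2035: 256 days at 1.7% → €655,000 × 1.7% × 256/365 = €7,809.7534
Total = €8,894.5411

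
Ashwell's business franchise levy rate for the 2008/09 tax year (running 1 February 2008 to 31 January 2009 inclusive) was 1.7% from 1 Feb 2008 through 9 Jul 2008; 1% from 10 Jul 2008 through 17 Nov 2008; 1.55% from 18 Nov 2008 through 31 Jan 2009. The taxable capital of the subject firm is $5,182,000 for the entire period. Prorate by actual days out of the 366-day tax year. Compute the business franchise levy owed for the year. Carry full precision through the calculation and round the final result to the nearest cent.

$73,517.86

1 Feb – 9 Jul 2008: 160 days at 1.7% → $5,182,000 × 1.7% × 160/366 = $38,511.0383
10 Jul – 17 Nov 2008: 131 days at 1% → $5,182,000 × 1% × 131/366 = $18,547.5956
18 Nov 2008 – 31 Jan 2009: 75 days at 1.55% → $5,182,000 × 1.55% × 75/366 = $16,459.2213
Total = $73,517.8552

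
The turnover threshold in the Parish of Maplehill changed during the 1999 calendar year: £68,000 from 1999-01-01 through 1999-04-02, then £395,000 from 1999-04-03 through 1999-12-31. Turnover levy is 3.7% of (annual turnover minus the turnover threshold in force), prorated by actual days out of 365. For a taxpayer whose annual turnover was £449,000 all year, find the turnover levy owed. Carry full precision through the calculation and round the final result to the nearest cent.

1999-01-01 to 1999-04-02: 92 days, exemption £68,000 → (£449,000 − £68,000) × 3.7% × 92/365 = £3,553.2164
1999-04-03 to 1999-12-31: 273 days, exemption £395,000 → (£449,000 − £395,000) × 3.7% × 273/365 = £1,494.3945
Total = £5,047.6110

£5,047.61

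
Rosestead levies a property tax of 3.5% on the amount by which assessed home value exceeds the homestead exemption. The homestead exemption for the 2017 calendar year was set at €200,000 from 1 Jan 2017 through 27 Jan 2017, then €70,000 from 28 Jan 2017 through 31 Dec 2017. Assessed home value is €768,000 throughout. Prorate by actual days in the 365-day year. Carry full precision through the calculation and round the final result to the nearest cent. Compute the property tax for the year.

1 Jan – 27 Jan 2017: 27 days, exemption €200,000 → (€768,000 − €200,000) × 3.5% × 27/365 = €1,470.5753
28 Jan – 31 Dec 2017: 338 days, exemption €70,000 → (€768,000 − €70,000) × 3.5% × 338/365 = €22,622.8493
Total = €24,093.4247

€24,093.42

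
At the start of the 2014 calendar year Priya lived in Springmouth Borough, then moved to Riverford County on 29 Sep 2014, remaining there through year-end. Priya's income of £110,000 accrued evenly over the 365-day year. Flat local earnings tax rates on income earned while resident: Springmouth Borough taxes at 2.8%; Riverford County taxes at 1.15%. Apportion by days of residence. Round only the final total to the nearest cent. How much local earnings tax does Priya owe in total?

£2,612.58

Springmouth Borough, 1 Jan – 28 Sep 2014: 271 days → £110,000 × 2.8% × 271/365 = £2,286.7945
Riverford County, 29 Sep – 31 Dec 2014: 94 days → £110,000 × 1.15% × 94/365 = £325.7808
Total = £2,612.5753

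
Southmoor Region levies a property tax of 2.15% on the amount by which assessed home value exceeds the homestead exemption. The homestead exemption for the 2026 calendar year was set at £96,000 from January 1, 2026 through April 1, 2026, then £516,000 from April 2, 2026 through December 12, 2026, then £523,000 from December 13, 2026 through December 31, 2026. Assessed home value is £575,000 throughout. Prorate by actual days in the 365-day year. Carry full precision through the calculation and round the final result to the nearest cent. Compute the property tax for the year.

£3,511.98

January 1 – April 1, 2026: 91 days, exemption £96,000 → (£575,000 − £96,000) × 2.15% × 91/365 = £2,567.5712
April 2 – December 12, 2026: 255 days, exemption £516,000 → (£575,000 − £516,000) × 2.15% × 255/365 = £886.2123
December 13 – December 31, 2026: 19 days, exemption £523,000 → (£575,000 − £523,000) × 2.15% × 19/365 = £58.1973
Total = £3,511.9808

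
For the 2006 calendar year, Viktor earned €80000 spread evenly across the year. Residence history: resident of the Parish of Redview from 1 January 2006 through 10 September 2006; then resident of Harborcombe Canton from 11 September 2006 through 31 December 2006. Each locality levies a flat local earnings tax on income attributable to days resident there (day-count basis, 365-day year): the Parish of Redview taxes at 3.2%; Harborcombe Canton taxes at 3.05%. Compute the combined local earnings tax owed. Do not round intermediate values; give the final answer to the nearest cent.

€2523.18

The Parish of Redview, 1 January – 10 September 2006: 253 days → €80000 × 3.2% × 253/365 = €1774.4658
Harborcombe Canton, 11 September – 31 December 2006: 112 days → €80000 × 3.05% × 112/365 = €748.7123
Total = €2523.1781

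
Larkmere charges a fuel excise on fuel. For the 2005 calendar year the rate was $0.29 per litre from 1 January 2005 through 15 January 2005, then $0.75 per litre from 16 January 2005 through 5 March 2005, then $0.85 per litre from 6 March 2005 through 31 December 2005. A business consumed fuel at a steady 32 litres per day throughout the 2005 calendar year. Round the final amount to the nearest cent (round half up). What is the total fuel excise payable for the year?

$9,502.40

1 January – 15 January 2005: 15 days × 32 litres/day = 480 litres at $0.29/litre → $139.20
16 January – 5 March 2005: 49 days × 32 litres/day = 1,568 litres at $0.75/litre → $1,176.00
6 March – 31 December 2005: 301 days × 32 litres/day = 9,632 litres at $0.85/litre → $8,187.20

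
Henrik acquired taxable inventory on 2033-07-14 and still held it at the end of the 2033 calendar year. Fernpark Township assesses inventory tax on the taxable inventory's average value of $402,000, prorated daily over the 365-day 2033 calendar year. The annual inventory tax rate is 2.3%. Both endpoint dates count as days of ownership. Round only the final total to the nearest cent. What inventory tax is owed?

$4,331.69

Days held (2033-07-14 to 2033-12-31): 171 out of 365
Tax = $402,000 × 2.3% × 171/365 = $4,331.6877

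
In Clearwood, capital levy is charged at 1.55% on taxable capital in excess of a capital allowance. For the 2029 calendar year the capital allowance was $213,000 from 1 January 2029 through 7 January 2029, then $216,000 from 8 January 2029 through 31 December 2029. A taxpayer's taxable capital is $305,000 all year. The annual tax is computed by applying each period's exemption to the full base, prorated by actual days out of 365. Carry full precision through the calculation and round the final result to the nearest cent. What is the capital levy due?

1 January – 7 January 2029: 7 days, exemption $213,000 → ($305,000 − $213,000) × 1.55% × 7/365 = $27.3479
8 January – 31 December 2029: 358 days, exemption $216,000 → ($305,000 − $216,000) × 1.55% × 358/365 = $1,353.0438
Total = $1,380.3918

$1,380.39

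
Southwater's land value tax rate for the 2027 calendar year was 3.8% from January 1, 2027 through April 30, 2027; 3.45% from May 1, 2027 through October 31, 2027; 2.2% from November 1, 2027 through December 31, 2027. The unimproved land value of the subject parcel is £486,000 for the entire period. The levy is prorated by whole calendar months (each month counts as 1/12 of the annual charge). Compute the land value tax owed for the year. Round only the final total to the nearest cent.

£16,321.50

January 1 – April 30, 2027: 4 months at 3.8% → £486,000 × 3.8% × 4/12 = £6,156.0000
May 1 – October 31, 2027: 6 months at 3.45% → £486,000 × 3.45% × 6/12 = £8,383.5000
November 1 – December 31, 2027: 2 months at 2.2% → £486,000 × 2.2% × 2/12 = £1,782.0000
Total = £16,321.5000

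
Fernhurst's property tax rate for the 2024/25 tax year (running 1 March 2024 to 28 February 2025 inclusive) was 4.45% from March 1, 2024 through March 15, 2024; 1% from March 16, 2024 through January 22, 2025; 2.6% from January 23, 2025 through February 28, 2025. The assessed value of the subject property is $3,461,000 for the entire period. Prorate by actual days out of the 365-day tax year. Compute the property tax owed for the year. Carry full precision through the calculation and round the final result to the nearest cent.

March 1 – March 15, 2024: 15 days at 4.45% → $3,461,000 × 4.45% × 15/365 = $6,329.3630
March 16, 2024 – January 22, 2025: 313 days at 1% → $3,461,000 × 1% × 313/365 = $29,679.2603
January 23 – February 28, 2025: 37 days at 2.6% → $3,461,000 × 2.6% × 37/365 = $9,121.8685
Total = $45,130.4918

$45,130.49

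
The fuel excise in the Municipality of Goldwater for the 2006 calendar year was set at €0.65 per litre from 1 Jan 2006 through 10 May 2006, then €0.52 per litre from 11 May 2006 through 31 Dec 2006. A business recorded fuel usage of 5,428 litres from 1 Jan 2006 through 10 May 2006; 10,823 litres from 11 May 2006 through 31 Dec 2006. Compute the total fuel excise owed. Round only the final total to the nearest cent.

€9,156.16

1 Jan – 10 May 2006: 5,428 litres at €0.65/litre → €3,528.20
11 May – 31 Dec 2006: 10,823 litres at €0.52/litre → €5,627.96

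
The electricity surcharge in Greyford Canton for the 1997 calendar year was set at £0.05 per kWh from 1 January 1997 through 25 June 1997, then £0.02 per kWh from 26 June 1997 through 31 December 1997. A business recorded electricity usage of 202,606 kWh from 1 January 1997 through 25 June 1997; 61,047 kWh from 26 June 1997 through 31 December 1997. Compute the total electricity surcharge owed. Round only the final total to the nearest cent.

1 January – 25 June 1997: 202,606 kWh at £0.05/kWh → £10,130.30
26 June – 31 December 1997: 61,047 kWh at £0.02/kWh → £1,220.94

£11,351.24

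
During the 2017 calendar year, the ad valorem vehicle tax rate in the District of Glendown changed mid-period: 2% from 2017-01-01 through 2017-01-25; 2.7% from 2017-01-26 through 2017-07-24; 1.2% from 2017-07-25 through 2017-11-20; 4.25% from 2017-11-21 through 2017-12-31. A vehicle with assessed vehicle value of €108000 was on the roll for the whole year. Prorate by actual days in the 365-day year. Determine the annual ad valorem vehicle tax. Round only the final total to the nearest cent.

€2524.09

2017-01-01 to 2017-01-25: 25 days at 2% → €108000 × 2% × 25/365 = €147.9452
2017-01-26 to 2017-07-24: 180 days at 2.7% → €108000 × 2.7% × 180/365 = €1438.0274
2017-07-25 to 2017-11-20: 119 days at 1.2% → €108000 × 1.2% × 119/365 = €422.5315
2017-11-21 to 2017-12-31: 41 days at 4.25% → €108000 × 4.25% × 41/365 = €515.5890
Total = €2524.0932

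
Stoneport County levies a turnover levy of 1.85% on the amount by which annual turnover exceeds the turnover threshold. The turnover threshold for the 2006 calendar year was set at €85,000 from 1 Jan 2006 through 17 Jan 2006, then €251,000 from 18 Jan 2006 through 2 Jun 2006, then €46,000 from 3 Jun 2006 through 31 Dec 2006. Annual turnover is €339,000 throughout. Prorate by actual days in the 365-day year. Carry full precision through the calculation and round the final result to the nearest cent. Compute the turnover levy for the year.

1 Jan – 17 Jan 2006: 17 days, exemption €85,000 → (€339,000 − €85,000) × 1.85% × 17/365 = €218.8575
18 Jan – 2 Jun 2006: 136 days, exemption €251,000 → (€339,000 − €251,000) × 1.85% × 136/365 = €606.5973
3 Jun – 31 Dec 2006: 212 days, exemption €46,000 → (€339,000 − €46,000) × 1.85% × 212/365 = €3,148.3452
Total = €3,973.8000

€3,973.80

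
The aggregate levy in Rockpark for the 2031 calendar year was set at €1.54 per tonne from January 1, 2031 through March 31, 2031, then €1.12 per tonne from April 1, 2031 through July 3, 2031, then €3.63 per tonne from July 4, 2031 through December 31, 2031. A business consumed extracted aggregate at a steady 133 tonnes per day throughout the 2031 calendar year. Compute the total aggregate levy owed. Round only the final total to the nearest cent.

€119,821.03

January 1 – March 31, 2031: 90 days × 133 tonnes/day = 11,970 tonnes at €1.54/tonne → €18,433.80
April 1 – July 3, 2031: 94 days × 133 tonnes/day = 12,502 tonnes at €1.12/tonne → €14,002.24
July 4 – December 31, 2031: 181 days × 133 tonnes/day = 24,073 tonnes at €3.63/tonne → €87,384.99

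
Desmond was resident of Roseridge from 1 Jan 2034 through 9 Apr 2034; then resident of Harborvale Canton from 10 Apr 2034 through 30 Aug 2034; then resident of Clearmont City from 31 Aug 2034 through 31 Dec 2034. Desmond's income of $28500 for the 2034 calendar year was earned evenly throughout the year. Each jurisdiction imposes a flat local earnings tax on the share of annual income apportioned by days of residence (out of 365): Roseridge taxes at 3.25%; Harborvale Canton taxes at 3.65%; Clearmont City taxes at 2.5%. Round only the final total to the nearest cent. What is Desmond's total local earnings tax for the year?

$898.88

Roseridge, 1 Jan – 9 Apr 2034: 99 days → $28500 × 3.25% × 99/365 = $251.2295
Harborvale Canton, 10 Apr – 30 Aug 2034: 143 days → $28500 × 3.65% × 143/365 = $407.5500
Clearmont City, 31 Aug – 31 Dec 2034: 123 days → $28500 × 2.5% × 123/365 = $240.1027
Total = $898.8822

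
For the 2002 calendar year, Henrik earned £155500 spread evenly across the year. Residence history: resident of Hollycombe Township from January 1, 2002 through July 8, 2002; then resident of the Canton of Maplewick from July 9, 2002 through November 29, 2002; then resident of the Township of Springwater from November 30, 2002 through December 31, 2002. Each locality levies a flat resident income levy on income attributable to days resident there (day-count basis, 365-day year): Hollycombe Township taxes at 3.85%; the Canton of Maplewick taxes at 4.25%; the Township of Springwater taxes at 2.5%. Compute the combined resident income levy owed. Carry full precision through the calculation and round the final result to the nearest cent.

£6048.10

Hollycombe Township, January 1 – July 8, 2002: 189 days → £155500 × 3.85% × 189/365 = £3099.9884
The Canton of Maplewick, July 9 – November 29, 2002: 144 days → £155500 × 4.25% × 144/365 = £2607.2877
The Township of Springwater, November 30 – December 31, 2002: 32 days → £155500 × 2.5% × 32/365 = £340.8219
Total = £6048.0979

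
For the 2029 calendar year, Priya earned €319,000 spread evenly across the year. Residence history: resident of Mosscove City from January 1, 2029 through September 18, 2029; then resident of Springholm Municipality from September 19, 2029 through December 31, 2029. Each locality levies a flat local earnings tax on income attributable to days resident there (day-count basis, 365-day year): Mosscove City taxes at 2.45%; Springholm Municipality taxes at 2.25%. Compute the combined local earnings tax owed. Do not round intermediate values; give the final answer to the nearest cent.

€7,633.71

Mosscove City, January 1 – September 18, 2029: 261 days → €319,000 × 2.45% × 261/365 = €5,588.6178
Springholm Municipality, September 19 – December 31, 2029: 104 days → €319,000 × 2.25% × 104/365 = €2,045.0959
Total = €7,633.7137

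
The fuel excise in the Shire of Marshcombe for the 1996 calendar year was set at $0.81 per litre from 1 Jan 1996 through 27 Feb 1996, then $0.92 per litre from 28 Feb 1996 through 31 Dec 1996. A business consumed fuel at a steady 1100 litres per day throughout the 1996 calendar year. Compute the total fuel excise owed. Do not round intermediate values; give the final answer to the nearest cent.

$363,374.00

1 Jan – 27 Feb 1996: 58 days × 1100 litres/day = 63,800 litres at $0.81/litre → $51,678.00
28 Feb – 31 Dec 1996: 308 days × 1100 litres/day = 338,800 litres at $0.92/litre → $311,696.00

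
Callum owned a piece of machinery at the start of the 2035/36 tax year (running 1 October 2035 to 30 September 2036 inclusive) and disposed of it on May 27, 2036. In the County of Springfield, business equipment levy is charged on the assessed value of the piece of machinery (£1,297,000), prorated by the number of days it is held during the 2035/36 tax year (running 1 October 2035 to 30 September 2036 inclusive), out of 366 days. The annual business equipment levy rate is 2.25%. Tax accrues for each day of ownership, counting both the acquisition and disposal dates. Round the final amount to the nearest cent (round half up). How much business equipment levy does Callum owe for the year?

£19,136.07

Days held (October 1, 2035 – May 27, 2036): 240 out of 366
Tax = £1,297,000 × 2.25% × 240/366 = £19,136.0656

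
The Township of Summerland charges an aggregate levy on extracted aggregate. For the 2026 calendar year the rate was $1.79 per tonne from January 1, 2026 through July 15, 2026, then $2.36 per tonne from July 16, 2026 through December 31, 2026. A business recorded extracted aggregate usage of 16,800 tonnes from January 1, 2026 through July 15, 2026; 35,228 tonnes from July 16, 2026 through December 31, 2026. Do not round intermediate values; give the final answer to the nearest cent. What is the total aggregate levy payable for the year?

January 1 – July 15, 2026: 16,800 tonnes at $1.79/tonne → $30,072.00
July 16 – December 31, 2026: 35,228 tonnes at $2.36/tonne → $83,138.08

$113,210.08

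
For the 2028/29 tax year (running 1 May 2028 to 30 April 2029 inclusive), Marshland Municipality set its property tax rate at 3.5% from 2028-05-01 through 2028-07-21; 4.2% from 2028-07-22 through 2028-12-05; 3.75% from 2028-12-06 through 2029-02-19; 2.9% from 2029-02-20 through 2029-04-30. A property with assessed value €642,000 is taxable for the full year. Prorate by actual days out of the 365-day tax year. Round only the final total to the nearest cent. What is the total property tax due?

€23,752.24

2028-05-01 to 2028-07-21: 82 days at 3.5% → €642,000 × 3.5% × 82/365 = €5,048.0548
2028-07-22 to 2028-12-05: 137 days at 4.2% → €642,000 × 4.2% × 137/365 = €10,120.7342
2028-12-06 to 2029-02-19: 76 days at 3.75% → €642,000 × 3.75% × 76/365 = €5,012.8767
2029-02-20 to 2029-04-30: 70 days at 2.9% → €642,000 × 2.9% × 70/365 = €3,570.5753
Total = €23,752.2411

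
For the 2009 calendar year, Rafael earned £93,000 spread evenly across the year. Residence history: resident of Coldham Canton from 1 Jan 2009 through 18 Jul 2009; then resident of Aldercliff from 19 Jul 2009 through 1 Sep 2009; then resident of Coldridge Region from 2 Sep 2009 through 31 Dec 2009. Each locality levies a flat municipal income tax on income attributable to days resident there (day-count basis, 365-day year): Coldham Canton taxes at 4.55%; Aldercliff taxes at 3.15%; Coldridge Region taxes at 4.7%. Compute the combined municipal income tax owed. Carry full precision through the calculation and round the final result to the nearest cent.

Coldham Canton, 1 Jan – 18 Jul 2009: 199 days → £93,000 × 4.55% × 199/365 = £2,307.0370
Aldercliff, 19 Jul – 1 Sep 2009: 45 days → £93,000 × 3.15% × 45/365 = £361.1712
Coldridge Region, 2 Sep – 31 Dec 2009: 121 days → £93,000 × 4.7% × 121/365 = £1,449.0164
Total = £4,117.2247

£4,117.22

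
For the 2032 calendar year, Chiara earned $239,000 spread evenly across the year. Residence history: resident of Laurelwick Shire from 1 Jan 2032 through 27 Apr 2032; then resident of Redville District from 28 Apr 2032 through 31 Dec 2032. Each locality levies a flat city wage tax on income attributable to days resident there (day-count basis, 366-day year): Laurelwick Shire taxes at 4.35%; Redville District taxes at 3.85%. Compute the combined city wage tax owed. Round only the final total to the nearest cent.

Laurelwick Shire, 1 Jan – 27 Apr 2032: 118 days → $239,000 × 4.35% × 118/366 = $3,351.8770
Redville District, 28 Apr – 31 Dec 2032: 248 days → $239,000 × 3.85% × 248/366 = $6,234.8962
Total = $9,586.7732

$9,586.77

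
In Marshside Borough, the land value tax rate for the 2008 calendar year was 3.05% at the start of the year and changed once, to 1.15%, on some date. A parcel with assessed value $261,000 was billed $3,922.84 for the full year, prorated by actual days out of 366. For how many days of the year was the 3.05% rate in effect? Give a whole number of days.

68 days

Let d = days at the first rate; then 366 − d days at the second rate.
$261,000 × [3.05%·d + 1.15%·(366−d)] / 366 = $3,922.84
Solving gives d = 68, so the new rate took effect on March 9, 2008.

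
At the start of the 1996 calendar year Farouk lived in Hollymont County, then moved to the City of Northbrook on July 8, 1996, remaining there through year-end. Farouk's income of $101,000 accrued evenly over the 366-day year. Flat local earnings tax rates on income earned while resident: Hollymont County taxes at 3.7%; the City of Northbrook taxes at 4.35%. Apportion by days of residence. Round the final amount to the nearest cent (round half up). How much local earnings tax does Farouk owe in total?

$4,054.49

Hollymont County, January 1 – July 7, 1996: 189 days → $101,000 × 3.7% × 189/366 = $1,929.7623
The City of Northbrook, July 8 – December 31, 1996: 177 days → $101,000 × 4.35% × 177/366 = $2,124.7254
Total = $4,054.4877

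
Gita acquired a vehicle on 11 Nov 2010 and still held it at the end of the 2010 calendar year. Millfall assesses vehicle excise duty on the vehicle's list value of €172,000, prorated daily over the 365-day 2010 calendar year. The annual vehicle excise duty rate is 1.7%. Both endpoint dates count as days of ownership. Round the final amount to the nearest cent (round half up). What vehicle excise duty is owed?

Days held (11 Nov – 31 Dec 2010): 51 out of 365
Tax = €172,000 × 1.7% × 51/365 = €408.5589

€408.56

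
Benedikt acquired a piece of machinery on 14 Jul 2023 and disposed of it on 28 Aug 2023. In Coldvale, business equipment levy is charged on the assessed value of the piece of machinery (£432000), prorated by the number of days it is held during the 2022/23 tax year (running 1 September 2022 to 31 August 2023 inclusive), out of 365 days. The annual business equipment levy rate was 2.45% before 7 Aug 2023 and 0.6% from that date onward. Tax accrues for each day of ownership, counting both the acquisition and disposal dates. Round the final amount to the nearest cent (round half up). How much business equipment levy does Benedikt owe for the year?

£852.16

14 Jul – 6 Aug 2023: 24 days at 2.45% → £432000 × 2.45% × 24/365 = £695.9342
7 Aug – 28 Aug 2023: 22 days at 0.6% → £432000 × 0.6% × 22/365 = £156.2301
Total = £852.1644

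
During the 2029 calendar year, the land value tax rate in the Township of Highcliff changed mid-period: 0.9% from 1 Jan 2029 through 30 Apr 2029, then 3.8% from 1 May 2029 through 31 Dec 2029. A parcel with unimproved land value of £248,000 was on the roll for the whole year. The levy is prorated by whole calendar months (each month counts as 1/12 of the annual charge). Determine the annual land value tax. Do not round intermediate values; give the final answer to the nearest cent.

£7,026.67

1 Jan – 30 Apr 2029: 4 months at 0.9% → £248,000 × 0.9% × 4/12 = £744.0000
1 May – 31 Dec 2029: 8 months at 3.8% → £248,000 × 3.8% × 8/12 = £6,282.6667
Total = £7,026.6667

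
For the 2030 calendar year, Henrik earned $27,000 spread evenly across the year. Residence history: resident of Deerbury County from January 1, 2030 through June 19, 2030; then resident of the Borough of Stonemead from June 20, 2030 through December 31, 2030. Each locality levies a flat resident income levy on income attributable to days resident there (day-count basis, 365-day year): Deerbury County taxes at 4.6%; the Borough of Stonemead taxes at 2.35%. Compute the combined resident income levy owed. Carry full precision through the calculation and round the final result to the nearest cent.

Deerbury County, January 1 – June 19, 2030: 170 days → $27,000 × 4.6% × 170/365 = $578.4658
The Borough of Stonemead, June 20 – December 31, 2030: 195 days → $27,000 × 2.35% × 195/365 = $338.9795
Total = $917.4452

$917.45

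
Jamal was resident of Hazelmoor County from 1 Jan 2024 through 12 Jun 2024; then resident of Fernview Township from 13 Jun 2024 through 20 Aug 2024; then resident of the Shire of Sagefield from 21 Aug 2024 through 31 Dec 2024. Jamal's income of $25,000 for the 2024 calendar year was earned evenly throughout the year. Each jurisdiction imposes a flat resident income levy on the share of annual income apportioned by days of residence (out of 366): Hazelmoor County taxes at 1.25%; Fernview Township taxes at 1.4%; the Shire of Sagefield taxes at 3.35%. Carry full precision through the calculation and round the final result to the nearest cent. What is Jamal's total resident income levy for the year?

$510.35

Hazelmoor County, 1 Jan – 12 Jun 2024: 164 days → $25,000 × 1.25% × 164/366 = $140.0273
Fernview Township, 13 Jun – 20 Aug 2024: 69 days → $25,000 × 1.4% × 69/366 = $65.9836
The Shire of Sagefield, 21 Aug – 31 Dec 2024: 133 days → $25,000 × 3.35% × 133/366 = $304.3374
Total = $510.3484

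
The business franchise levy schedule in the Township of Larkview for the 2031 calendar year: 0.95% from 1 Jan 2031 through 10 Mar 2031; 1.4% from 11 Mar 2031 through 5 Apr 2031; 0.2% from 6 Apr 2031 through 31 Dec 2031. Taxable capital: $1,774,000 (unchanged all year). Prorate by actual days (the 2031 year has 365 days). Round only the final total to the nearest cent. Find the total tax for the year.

1 Jan – 10 Mar 2031: 69 days at 0.95% → $1,774,000 × 0.95% × 69/365 = $3,185.9096
11 Mar – 5 Apr 2031: 26 days at 1.4% → $1,774,000 × 1.4% × 26/365 = $1,769.1397
6 Apr – 31 Dec 2031: 270 days at 0.2% → $1,774,000 × 0.2% × 270/365 = $2,624.5479
Total = $7,579.5973

$7,579.60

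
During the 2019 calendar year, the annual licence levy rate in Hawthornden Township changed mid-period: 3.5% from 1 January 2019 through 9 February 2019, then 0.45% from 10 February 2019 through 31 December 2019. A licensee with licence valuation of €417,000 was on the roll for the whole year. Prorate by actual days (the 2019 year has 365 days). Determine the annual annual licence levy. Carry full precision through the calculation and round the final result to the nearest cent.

€3,270.31

1 January – 9 February 2019: 40 days at 3.5% → €417,000 × 3.5% × 40/365 = €1,599.4521
10 February – 31 December 2019: 325 days at 0.45% → €417,000 × 0.45% × 325/365 = €1,670.8562
Total = €3,270.3082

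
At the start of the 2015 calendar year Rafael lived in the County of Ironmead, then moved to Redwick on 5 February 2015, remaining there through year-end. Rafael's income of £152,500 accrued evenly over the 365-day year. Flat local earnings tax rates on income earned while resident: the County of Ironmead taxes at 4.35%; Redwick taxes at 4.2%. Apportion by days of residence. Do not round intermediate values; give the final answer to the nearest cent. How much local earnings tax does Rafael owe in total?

£6,426.93

The County of Ironmead, 1 January – 4 February 2015: 35 days → £152,500 × 4.35% × 35/365 = £636.1130
Redwick, 5 February – 31 December 2015: 330 days → £152,500 × 4.2% × 330/365 = £5,790.8219
Total = £6,426.9349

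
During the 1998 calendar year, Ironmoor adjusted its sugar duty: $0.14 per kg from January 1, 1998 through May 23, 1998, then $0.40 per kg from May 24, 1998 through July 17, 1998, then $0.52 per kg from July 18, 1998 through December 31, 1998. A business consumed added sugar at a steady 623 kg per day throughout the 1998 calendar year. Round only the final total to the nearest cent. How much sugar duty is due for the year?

January 1 – May 23, 1998: 143 days × 623 kg/day = 89,089 kg at $0.14/kg → $12,472.46
May 24 – July 17, 1998: 55 days × 623 kg/day = 34,265 kg at $0.40/kg → $13,706.00
July 18 – December 31, 1998: 167 days × 623 kg/day = 104,041 kg at $0.52/kg → $54,101.32

$80,279.78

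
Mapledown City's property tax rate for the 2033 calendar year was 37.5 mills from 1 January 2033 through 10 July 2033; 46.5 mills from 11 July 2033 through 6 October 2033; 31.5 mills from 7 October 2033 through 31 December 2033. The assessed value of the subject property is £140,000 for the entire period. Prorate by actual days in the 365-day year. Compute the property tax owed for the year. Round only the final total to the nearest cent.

1 January – 10 July 2033: 191 days at 37.5 mills → £140,000 × 3.75% × 191/365 = £2,747.2603
11 July – 6 October 2033: 88 days at 46.5 mills → £140,000 × 4.65% × 88/365 = £1,569.5342
7 October – 31 December 2033: 86 days at 31.5 mills → £140,000 × 3.15% × 86/365 = £1,039.0685
Total = £5,355.8630

£5,355.86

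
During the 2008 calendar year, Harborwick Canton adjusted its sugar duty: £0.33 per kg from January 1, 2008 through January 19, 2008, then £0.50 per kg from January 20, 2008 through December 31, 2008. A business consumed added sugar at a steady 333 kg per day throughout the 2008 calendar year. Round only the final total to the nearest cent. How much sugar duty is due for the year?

£59863.41

January 1 – January 19, 2008: 19 days × 333 kg/day = 6,327 kg at £0.33/kg → £2087.91
January 20 – December 31, 2008: 347 days × 333 kg/day = 115,551 kg at £0.50/kg → £57775.50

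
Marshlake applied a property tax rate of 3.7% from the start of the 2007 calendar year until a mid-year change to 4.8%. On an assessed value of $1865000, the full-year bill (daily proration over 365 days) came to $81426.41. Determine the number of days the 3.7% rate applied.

Let d = days at the first rate; then 365 − d days at the second rate.
$1865000 × [3.7%·d + 4.8%·(365−d)] / 365 = $81426.41
Solving gives d = 144, so the new rate took effect on 25 May 2007.

144 days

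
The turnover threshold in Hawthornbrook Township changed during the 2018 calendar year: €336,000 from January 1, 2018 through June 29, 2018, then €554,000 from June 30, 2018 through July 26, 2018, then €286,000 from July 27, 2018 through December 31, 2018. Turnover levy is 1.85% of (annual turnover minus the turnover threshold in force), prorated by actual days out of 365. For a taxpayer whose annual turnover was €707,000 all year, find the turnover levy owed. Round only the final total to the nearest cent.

€6,965.58

January 1 – June 29, 2018: 180 days, exemption €336,000 → (€707,000 − €336,000) × 1.85% × 180/365 = €3,384.7397
June 30 – July 26, 2018: 27 days, exemption €554,000 → (€707,000 − €554,000) × 1.85% × 27/365 = €209.3795
July 27 – December 31, 2018: 158 days, exemption €286,000 → (€707,000 − €286,000) × 1.85% × 158/365 = €3,371.4603
Total = €6,965.5795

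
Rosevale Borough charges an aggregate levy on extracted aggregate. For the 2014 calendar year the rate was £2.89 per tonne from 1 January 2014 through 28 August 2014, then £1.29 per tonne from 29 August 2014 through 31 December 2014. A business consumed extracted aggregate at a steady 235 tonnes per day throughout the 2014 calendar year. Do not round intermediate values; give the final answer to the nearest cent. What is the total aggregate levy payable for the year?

1 January – 28 August 2014: 240 days × 235 tonnes/day = 56,400 tonnes at £2.89/tonne → £162,996.00
29 August – 31 December 2014: 125 days × 235 tonnes/day = 29,375 tonnes at £1.29/tonne → £37,893.75

£200,889.75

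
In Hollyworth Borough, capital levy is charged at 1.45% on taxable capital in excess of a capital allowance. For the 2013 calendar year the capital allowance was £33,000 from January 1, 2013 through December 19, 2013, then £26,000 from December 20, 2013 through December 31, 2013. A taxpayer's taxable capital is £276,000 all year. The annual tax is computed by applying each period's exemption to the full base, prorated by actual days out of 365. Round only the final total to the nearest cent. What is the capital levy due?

£3,526.84

January 1 – December 19, 2013: 353 days, exemption £33,000 → (£276,000 − £33,000) × 1.45% × 353/365 = £3,407.6589
December 20 – December 31, 2013: 12 days, exemption £26,000 → (£276,000 − £26,000) × 1.45% × 12/365 = £119.1781
Total = £3,526.8370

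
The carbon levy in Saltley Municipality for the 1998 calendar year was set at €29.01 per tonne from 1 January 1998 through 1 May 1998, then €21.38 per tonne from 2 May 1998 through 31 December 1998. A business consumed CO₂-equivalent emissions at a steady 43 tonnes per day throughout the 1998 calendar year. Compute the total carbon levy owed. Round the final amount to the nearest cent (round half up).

1 January – 1 May 1998: 121 days × 43 tonnes/day = 5,203 tonnes at €29.01/tonne → €150,939.03
2 May – 31 December 1998: 244 days × 43 tonnes/day = 10,492 tonnes at €21.38/tonne → €224,318.96

€375,257.99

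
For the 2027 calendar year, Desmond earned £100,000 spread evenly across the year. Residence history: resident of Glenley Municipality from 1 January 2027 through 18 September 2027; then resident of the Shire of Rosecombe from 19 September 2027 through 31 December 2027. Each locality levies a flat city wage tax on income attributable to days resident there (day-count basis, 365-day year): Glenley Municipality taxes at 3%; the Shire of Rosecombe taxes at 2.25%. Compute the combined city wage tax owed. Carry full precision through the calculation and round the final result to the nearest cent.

£2,786.30

Glenley Municipality, 1 January – 18 September 2027: 261 days → £100,000 × 3% × 261/365 = £2,145.2055
The Shire of Rosecombe, 19 September – 31 December 2027: 104 days → £100,000 × 2.25% × 104/365 = £641.0959
Total = £2,786.3014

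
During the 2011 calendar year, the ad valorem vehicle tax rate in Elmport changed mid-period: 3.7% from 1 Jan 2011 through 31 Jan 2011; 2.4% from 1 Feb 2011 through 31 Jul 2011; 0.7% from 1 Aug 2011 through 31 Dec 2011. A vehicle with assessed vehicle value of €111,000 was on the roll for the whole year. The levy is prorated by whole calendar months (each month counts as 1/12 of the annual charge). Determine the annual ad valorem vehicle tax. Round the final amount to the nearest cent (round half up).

1 Jan – 31 Jan 2011: 1 month at 3.7% → €111,000 × 3.7% × 1/12 = €342.2500
1 Feb – 31 Jul 2011: 6 months at 2.4% → €111,000 × 2.4% × 6/12 = €1,332.0000
1 Aug – 31 Dec 2011: 5 months at 0.7% → €111,000 × 0.7% × 5/12 = €323.7500
Total = €1,998.0000

€1,998.00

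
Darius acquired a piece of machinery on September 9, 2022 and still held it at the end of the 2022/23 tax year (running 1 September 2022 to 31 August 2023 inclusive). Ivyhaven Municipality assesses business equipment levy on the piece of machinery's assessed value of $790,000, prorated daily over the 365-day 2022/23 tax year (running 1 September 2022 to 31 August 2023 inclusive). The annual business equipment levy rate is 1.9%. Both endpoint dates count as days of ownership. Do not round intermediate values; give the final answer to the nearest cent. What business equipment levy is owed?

$14,681.01

Days held (September 9, 2022 – August 31, 2023): 357 out of 365
Tax = $790,000 × 1.9% × 357/365 = $14,681.0137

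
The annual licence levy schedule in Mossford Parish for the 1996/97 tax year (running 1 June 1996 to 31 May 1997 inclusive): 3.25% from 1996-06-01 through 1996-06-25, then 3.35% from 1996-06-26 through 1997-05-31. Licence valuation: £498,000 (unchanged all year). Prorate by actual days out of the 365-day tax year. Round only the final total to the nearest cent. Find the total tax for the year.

£16,648.89

1996-06-01 to 1996-06-25: 25 days at 3.25% → £498,000 × 3.25% × 25/365 = £1,108.5616
1996-06-26 to 1997-05-31: 340 days at 3.35% → £498,000 × 3.35% × 340/365 = £15,540.3288
Total = £16,648.8904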